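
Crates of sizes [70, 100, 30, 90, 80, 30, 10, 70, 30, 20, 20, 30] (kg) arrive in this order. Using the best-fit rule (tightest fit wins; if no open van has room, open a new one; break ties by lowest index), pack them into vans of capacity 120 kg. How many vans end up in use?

5

  70 → van 1 (new)  [load 70/120]
  100 → van 2 (new)  [load 100/120]
  30 → van 1  [load 100/120]
  90 → van 3 (new)  [load 90/120]
  80 → van 4 (new)  [load 80/120]
  30 → van 3  [load 120/120]
  10 → van 1  [load 110/120]
  70 → van 5 (new)  [load 70/120]
  30 → van 4  [load 110/120]
  20 → van 2  [load 120/120]
  20 → van 5  [load 90/120]
  30 → van 5  [load 120/120]
5 vans opened.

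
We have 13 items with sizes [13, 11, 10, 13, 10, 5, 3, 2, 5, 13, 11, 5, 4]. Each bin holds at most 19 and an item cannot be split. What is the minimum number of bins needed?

7

Total = 13 + 13 + 13 + 11 + 11 + 10 + 10 + 5 + 5 + 5 + 4 + 3 + 2 = 105.
Lower bound: ⌈105/19⌉ = 6 bins.
Also, 7 items each exceed 19/2, and no two of those can share a bin, so at least 7 bins are needed.
A packing using 7 bins:
  bin 1: 13 + 5 = 18
  bin 2: 13 + 5 = 18
  bin 3: 13 + 5 = 18
  bin 4: 11 + 4 + 3 = 18
  bin 5: 11 + 2 = 13
  bin 6: 10 = 10
  bin 7: 10 = 10
This matches the lower bound, so 7 is optimal.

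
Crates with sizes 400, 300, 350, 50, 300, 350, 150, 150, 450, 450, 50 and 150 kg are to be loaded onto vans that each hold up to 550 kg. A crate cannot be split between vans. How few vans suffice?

Total = 450 + 450 + 400 + 350 + 350 + 300 + 300 + 150 + 150 + 150 + 50 + 50 = 3150 kg.
Lower bound: ⌈3150/550⌉ = 6 vans.
Also, 7 crates each exceed 275 kg, and no two of those can share a van, so at least 7 vans are needed.
A packing using 7 vans:
  van 1: 450 + 50 + 50 = 550
  van 2: 450 = 450
  van 3: 400 + 150 = 550
  van 4: 350 + 150 = 500
  van 5: 350 + 150 = 500
  van 6: 300 = 300
  van 7: 300 = 300
This matches the lower bound, so 7 is optimal.

7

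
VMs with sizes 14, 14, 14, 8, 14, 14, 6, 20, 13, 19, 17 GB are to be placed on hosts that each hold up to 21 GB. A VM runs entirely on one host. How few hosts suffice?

Total = 20 + 19 + 17 + 14 + 14 + 14 + 14 + 14 + 13 + 8 + 6 = 153 GB.
Lower bound: ⌈153/21⌉ = 8 hosts.
Also, 9 VMs each exceed 21/2 GB, and no two of those can share a host, so at least 9 hosts are needed.
A packing using 9 hosts:
  host 1: 20 = 20
  host 2: 19 = 19
  host 3: 17 = 17
  host 4: 14 + 6 = 20
  host 5: 14 = 14
  host 6: 14 = 14
  host 7: 14 = 14
  host 8: 14 = 14
  host 9: 13 + 8 = 21
This matches the lower bound, so 9 is optimal.

9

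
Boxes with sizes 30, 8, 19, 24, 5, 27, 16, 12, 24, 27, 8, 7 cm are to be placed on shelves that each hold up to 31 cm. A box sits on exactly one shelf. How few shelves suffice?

Total = 30 + 27 + 27 + 24 + 24 + 19 + 16 + 12 + 8 + 8 + 7 + 5 = 207 cm.
Lower bound: ⌈207/31⌉ = 7 shelves.
A packing using 8 shelves:
  shelf 1: 30 = 30
  shelf 2: 27 = 27
  shelf 3: 27 = 27
  shelf 4: 24 + 7 = 31
  shelf 5: 24 + 5 = 29
  shelf 6: 19 + 12 = 31
  shelf 7: 16 + 8 = 24
  shelf 8: 8 = 8
No arrangement into 7 shelves stays within capacity, so 8 is optimal.

8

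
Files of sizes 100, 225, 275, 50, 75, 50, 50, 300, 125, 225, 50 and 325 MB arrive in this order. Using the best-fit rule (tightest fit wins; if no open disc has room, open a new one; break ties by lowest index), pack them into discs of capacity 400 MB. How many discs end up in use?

  100 → disc 1 (new)  [load 100/400]
  225 → disc 1  [load 325/400]
  275 → disc 2 (new)  [load 275/400]
  50 → disc 1  [load 375/400]
  75 → disc 2  [load 350/400]
  50 → disc 2  [load 400/400]
  50 → disc 3 (new)  [load 50/400]
  300 → disc 3  [load 350/400]
  125 → disc 4 (new)  [load 125/400]
  225 → disc 4  [load 350/400]
  50 → disc 3  [load 400/400]
  325 → disc 5 (new)  [load 325/400]
5 discs opened.

5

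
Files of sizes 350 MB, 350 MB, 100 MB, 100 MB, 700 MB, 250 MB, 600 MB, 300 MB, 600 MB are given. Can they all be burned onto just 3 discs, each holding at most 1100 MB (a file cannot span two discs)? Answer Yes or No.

No

Total = 3350 MB; ⌈3350/1100⌉ = 4.
At least 4 discs are required, but only 3 are allowed.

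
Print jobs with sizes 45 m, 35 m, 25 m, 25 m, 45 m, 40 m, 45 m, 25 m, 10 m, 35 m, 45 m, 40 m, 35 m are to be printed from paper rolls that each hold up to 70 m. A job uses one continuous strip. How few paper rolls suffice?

8

Total = 45 + 45 + 45 + 45 + 40 + 40 + 35 + 35 + 35 + 25 + 25 + 25 + 10 = 450 m.
Lower bound: ⌈450/70⌉ = 7 paper rolls.
A packing using 8 paper rolls:
  roll 1: 45 + 25 = 70
  roll 2: 45 + 25 = 70
  roll 3: 45 + 25 = 70
  roll 4: 45 + 10 = 55
  roll 5: 40 = 40
  roll 6: 40 = 40
  roll 7: 35 + 35 = 70
  roll 8: 35 = 35
No arrangement into 7 paper rolls stays within capacity, so 8 is optimal.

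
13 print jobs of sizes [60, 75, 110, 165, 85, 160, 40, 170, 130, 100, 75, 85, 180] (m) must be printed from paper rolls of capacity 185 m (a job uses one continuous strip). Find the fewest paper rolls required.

Total = 180 + 170 + 165 + 160 + 130 + 110 + 100 + 85 + 85 + 75 + 75 + 60 + 40 = 1435 m.
Lower bound: ⌈1435/185⌉ = 8 paper rolls.
A packing using 9 paper rolls:
  roll 1: 180 = 180
  roll 2: 170 = 170
  roll 3: 165 = 165
  roll 4: 160 = 160
  roll 5: 130 + 40 = 170
  roll 6: 110 + 75 = 185
  roll 7: 100 + 85 = 185
  roll 8: 85 + 75 = 160
  roll 9: 60 = 60
No arrangement into 8 paper rolls stays within capacity, so 9 is optimal.

9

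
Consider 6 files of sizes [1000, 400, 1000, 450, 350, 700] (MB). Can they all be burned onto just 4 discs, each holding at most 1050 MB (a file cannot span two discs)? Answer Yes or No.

A valid assignment using 4 discs:
  disc 1: 1000 = 1000
  disc 2: 1000 = 1000
  disc 3: 700 + 350 = 1050
  disc 4: 450 + 400 = 850
Every load is within 1050 MB, so 4 discs suffice.

Yes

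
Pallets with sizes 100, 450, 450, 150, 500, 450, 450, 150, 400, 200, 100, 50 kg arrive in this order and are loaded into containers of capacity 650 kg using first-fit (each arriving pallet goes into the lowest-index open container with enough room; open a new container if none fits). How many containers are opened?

  100 → container 1 (new)  [load 100/650]
  450 → container 1  [load 550/650]
  450 → container 2 (new)  [load 450/650]
  150 → container 2  [load 600/650]
  500 → container 3 (new)  [load 500/650]
  450 → container 4 (new)  [load 450/650]
  450 → container 5 (new)  [load 450/650]
  150 → container 3  [load 650/650]
  400 → container 6 (new)  [load 400/650]
  200 → container 4  [load 650/650]
  100 → container 1  [load 650/650]
  50 → container 2  [load 650/650]
6 containers opened.

6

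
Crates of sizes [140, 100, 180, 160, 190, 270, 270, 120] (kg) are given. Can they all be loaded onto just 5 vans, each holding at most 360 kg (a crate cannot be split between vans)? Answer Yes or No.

A valid assignment using 5 vans:
  van 1: 270 = 270
  van 2: 270 = 270
  van 3: 190 + 160 = 350
  van 4: 180 + 140 = 320
  van 5: 120 + 100 = 220
Every load is within 360 kg, so 5 vans suffice.

Yes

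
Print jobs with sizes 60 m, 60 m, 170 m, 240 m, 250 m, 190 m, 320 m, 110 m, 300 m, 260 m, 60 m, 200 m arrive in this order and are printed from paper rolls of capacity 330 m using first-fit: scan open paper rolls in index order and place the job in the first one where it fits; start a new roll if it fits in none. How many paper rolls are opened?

  60 → roll 1 (new)  [load 60/330]
  60 → roll 1  [load 120/330]
  170 → roll 1  [load 290/330]
  240 → roll 2 (new)  [load 240/330]
  250 → roll 3 (new)  [load 250/330]
  190 → roll 4 (new)  [load 190/330]
  320 → roll 5 (new)  [load 320/330]
  110 → roll 4  [load 300/330]
  300 → roll 6 (new)  [load 300/330]
  260 → roll 7 (new)  [load 260/330]
  60 → roll 2  [load 300/330]
  200 → roll 8 (new)  [load 200/330]
8 paper rolls opened.

8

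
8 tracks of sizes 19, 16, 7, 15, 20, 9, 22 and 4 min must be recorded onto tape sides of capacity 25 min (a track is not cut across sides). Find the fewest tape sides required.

5

Total = 22 + 20 + 19 + 16 + 15 + 9 + 7 + 4 = 112 min.
Lower bound: ⌈112/25⌉ = 5 tape sides.
A packing using 5 tape sides:
  side 1: 22 = 22
  side 2: 20 + 4 = 24
  side 3: 19 = 19
  side 4: 16 + 9 = 25
  side 5: 15 + 7 = 22
This matches the lower bound, so 5 is optimal.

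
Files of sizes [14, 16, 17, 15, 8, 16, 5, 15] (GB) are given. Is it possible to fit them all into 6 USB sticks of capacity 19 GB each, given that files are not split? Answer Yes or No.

Total = 106 GB; ⌈106/19⌉ = 6.
The bound of 6 does not rule out 6, but exhaustive search shows no assignment into 6 USB sticks of capacity 19 GB exists — the minimum is 7.

No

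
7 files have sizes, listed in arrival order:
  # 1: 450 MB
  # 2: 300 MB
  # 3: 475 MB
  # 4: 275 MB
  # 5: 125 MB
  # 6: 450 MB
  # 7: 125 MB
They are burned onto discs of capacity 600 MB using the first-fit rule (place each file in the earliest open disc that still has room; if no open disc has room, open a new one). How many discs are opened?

4

  450 → disc 1 (new)  [load 450/600]
  300 → disc 2 (new)  [load 300/600]
  475 → disc 3 (new)  [load 475/600]
  275 → disc 2  [load 575/600]
  125 → disc 1  [load 575/600]
  450 → disc 4 (new)  [load 450/600]
  125 → disc 3  [load 600/600]
4 discs opened.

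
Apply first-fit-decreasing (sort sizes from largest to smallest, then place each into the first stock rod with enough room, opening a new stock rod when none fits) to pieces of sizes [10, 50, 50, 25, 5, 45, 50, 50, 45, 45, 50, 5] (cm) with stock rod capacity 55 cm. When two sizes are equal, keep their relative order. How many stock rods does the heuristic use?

Sorted descending: 50, 50, 50, 50, 50, 45, 45, 45, 25, 10, 5, 5.
  50 → stock rod 1 (new)  [load 50/55]
  50 → stock rod 2 (new)  [load 50/55]
  50 → stock rod 3 (new)  [load 50/55]
  50 → stock rod 4 (new)  [load 50/55]
  50 → stock rod 5 (new)  [load 50/55]
  45 → stock rod 6 (new)  [load 45/55]
  45 → stock rod 7 (new)  [load 45/55]
  45 → stock rod 8 (new)  [load 45/55]
  25 → stock rod 9 (new)  [load 25/55]
  10 → stock rod 6  [load 55/55]
  5 → stock rod 1  [load 55/55]
  5 → stock rod 2  [load 55/55]
9 stock rods opened.

9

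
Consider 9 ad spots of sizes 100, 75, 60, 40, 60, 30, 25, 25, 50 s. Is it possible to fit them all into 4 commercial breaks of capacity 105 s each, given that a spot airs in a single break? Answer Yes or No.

No

Total = 465 s; ⌈465/105⌉ = 5.
At least 5 commercial breaks are required, but only 4 are allowed.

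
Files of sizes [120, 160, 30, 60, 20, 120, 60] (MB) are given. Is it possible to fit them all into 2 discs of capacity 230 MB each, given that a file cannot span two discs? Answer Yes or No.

Total = 570 MB; ⌈570/230⌉ = 3.
At least 3 discs are required, but only 2 are allowed.

No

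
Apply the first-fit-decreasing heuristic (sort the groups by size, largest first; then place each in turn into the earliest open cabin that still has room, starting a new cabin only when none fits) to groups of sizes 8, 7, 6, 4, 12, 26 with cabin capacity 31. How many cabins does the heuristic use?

Sorted descending: 26, 12, 8, 7, 6, 4.
  26 → cabin 1 (new)  [load 26/31]
  12 → cabin 2 (new)  [load 12/31]
  8 → cabin 2  [load 20/31]
  7 → cabin 2  [load 27/31]
  6 → cabin 3 (new)  [load 6/31]
  4 → cabin 1  [load 30/31]
3 cabins opened.

3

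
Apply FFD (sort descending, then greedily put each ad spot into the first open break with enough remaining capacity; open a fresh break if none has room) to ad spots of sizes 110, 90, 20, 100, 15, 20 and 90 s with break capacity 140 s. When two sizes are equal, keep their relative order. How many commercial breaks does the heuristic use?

Sorted descending: 110, 100, 90, 90, 20, 20, 15.
  110 → break 1 (new)  [load 110/140]
  100 → break 2 (new)  [load 100/140]
  90 → break 3 (new)  [load 90/140]
  90 → break 4 (new)  [load 90/140]
  20 → break 1  [load 130/140]
  20 → break 2  [load 120/140]
  15 → break 2  [load 135/140]
4 commercial breaks opened.

4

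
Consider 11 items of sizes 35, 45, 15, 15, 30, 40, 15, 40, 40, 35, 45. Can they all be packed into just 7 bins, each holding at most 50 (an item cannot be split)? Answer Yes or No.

No

Total = 355; ⌈355/50⌉ = 8.
At least 8 bins are required, but only 7 are allowed.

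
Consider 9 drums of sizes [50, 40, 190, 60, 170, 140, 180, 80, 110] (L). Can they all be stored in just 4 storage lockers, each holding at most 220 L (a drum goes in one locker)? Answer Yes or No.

No

Total = 1020 L; ⌈1020/220⌉ = 5.
At least 5 storage lockers are required, but only 4 are allowed.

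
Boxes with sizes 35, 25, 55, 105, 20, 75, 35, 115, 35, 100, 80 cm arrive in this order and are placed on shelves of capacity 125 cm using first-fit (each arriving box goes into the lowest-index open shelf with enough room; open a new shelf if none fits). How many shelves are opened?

  35 → shelf 1 (new)  [load 35/125]
  25 → shelf 1  [load 60/125]
  55 → shelf 1  [load 115/125]
  105 → shelf 2 (new)  [load 105/125]
  20 → shelf 2  [load 125/125]
  75 → shelf 3 (new)  [load 75/125]
  35 → shelf 3  [load 110/125]
  115 → shelf 4 (new)  [load 115/125]
  35 → shelf 5 (new)  [load 35/125]
  100 → shelf 6 (new)  [load 100/125]
  80 → shelf 5  [load 115/125]
6 shelves opened.

6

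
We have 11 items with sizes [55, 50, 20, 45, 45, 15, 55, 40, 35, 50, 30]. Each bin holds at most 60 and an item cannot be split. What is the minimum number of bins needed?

Total = 55 + 55 + 50 + 50 + 45 + 45 + 40 + 35 + 30 + 20 + 15 = 440.
Lower bound: ⌈440/60⌉ = 8 bins.
A packing using 9 bins:
  bin 1: 55 = 55
  bin 2: 55 = 55
  bin 3: 50 = 50
  bin 4: 50 = 50
  bin 5: 45 + 15 = 60
  bin 6: 45 = 45
  bin 7: 40 + 20 = 60
  bin 8: 35 = 35
  bin 9: 30 = 30
No arrangement into 8 bins stays within capacity, so 9 is optimal.

9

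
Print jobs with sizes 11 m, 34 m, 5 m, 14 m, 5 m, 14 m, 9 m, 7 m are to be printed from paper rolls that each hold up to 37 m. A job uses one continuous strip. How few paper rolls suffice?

3

Total = 34 + 14 + 14 + 11 + 9 + 7 + 5 + 5 = 99 m.
Lower bound: ⌈99/37⌉ = 3 paper rolls.
A packing using 3 paper rolls:
  roll 1: 34 = 34
  roll 2: 14 + 14 + 9 = 37
  roll 3: 11 + 7 + 5 + 5 = 28
This matches the lower bound, so 3 is optimal.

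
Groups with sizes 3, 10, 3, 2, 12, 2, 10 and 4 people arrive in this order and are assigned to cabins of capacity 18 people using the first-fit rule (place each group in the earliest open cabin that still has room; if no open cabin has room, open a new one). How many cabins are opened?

  3 → cabin 1 (new)  [load 3/18]
  10 → cabin 1  [load 13/18]
  3 → cabin 1  [load 16/18]
  2 → cabin 1  [load 18/18]
  12 → cabin 2 (new)  [load 12/18]
  2 → cabin 2  [load 14/18]
  10 → cabin 3 (new)  [load 10/18]
  4 → cabin 2  [load 18/18]
3 cabins opened.

3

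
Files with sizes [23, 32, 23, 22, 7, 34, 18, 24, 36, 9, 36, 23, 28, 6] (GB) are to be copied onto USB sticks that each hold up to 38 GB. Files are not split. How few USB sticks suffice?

Total = 36 + 36 + 34 + 32 + 28 + 24 + 23 + 23 + 23 + 22 + 18 + 9 + 7 + 6 = 321 GB.
Lower bound: ⌈321/38⌉ = 9 USB sticks.
Also, 10 files each exceed 19 GB, and no two of those can share a USB stick, so at least 10 USB sticks are needed.
A packing using 11 USB sticks:
  USB stick 1: 36 = 36
  USB stick 2: 36 = 36
  USB stick 3: 34 = 34
  USB stick 4: 32 + 6 = 38
  USB stick 5: 28 + 9 = 37
  USB stick 6: 24 + 7 = 31
  USB stick 7: 23 = 23
  USB stick 8: 23 = 23
  USB stick 9: 23 = 23
  USB stick 10: 22 = 22
  USB stick 11: 18 = 18
No arrangement into 10 USB sticks stays within capacity, so 11 is optimal.

11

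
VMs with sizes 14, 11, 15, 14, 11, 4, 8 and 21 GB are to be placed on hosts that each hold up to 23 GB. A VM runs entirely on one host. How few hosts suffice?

Total = 21 + 15 + 14 + 14 + 11 + 11 + 8 + 4 = 98 GB.
Lower bound: ⌈98/23⌉ = 5 hosts.
A packing using 5 hosts:
  host 1: 21 = 21
  host 2: 15 + 8 = 23
  host 3: 14 + 4 = 18
  host 4: 14 = 14
  host 5: 11 + 11 = 22
This matches the lower bound, so 5 is optimal.

5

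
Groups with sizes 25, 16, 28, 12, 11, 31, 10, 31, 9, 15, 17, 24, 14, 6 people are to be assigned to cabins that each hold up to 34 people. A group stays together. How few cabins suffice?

Total = 31 + 31 + 28 + 25 + 24 + 17 + 16 + 15 + 14 + 12 + 11 + 10 + 9 + 6 = 249 people.
Lower bound: ⌈249/34⌉ = 8 cabins.
A packing using 8 cabins:
  cabin 1: 31 = 31
  cabin 2: 31 = 31
  cabin 3: 28 + 6 = 34
  cabin 4: 25 + 9 = 34
  cabin 5: 24 + 10 = 34
  cabin 6: 17 + 16 = 33
  cabin 7: 15 + 14 = 29
  cabin 8: 12 + 11 = 23
This matches the lower bound, so 8 is optimal.

8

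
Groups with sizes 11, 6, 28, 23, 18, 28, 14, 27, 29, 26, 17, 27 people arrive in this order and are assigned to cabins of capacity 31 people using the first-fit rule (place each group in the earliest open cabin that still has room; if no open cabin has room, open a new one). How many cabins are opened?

  11 → cabin 1 (new)  [load 11/31]
  6 → cabin 1  [load 17/31]
  28 → cabin 2 (new)  [load 28/31]
  23 → cabin 3 (new)  [load 23/31]
  18 → cabin 4 (new)  [load 18/31]
  28 → cabin 5 (new)  [load 28/31]
  14 → cabin 1  [load 31/31]
  27 → cabin 6 (new)  [load 27/31]
  29 → cabin 7 (new)  [load 29/31]
  26 → cabin 8 (new)  [load 26/31]
  17 → cabin 9 (new)  [load 17/31]
  27 → cabin 10 (new)  [load 27/31]
10 cabins opened.

10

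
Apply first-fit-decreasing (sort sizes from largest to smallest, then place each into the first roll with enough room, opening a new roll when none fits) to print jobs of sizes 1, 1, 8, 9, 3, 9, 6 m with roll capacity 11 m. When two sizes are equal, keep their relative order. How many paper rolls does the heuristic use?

4

Sorted descending: 9, 9, 8, 6, 3, 1, 1.
  9 → roll 1 (new)  [load 9/11]
  9 → roll 2 (new)  [load 9/11]
  8 → roll 3 (new)  [load 8/11]
  6 → roll 4 (new)  [load 6/11]
  3 → roll 3  [load 11/11]
  1 → roll 1  [load 10/11]
  1 → roll 1  [load 11/11]
4 paper rolls opened.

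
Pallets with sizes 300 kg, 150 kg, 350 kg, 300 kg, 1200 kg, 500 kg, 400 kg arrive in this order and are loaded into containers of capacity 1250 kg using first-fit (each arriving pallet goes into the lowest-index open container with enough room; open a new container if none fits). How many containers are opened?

3

  300 → container 1 (new)  [load 300/1250]
  150 → container 1  [load 450/1250]
  350 → container 1  [load 800/1250]
  300 → container 1  [load 1100/1250]
  1200 → container 2 (new)  [load 1200/1250]
  500 → container 3 (new)  [load 500/1250]
  400 → container 3  [load 900/1250]
3 containers opened.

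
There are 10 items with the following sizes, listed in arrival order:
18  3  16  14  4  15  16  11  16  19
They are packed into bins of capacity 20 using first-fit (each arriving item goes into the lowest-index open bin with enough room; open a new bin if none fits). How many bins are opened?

  18 → bin 1 (new)  [load 18/20]
  3 → bin 2 (new)  [load 3/20]
  16 → bin 2  [load 19/20]
  14 → bin 3 (new)  [load 14/20]
  4 → bin 3  [load 18/20]
  15 → bin 4 (new)  [load 15/20]
  16 → bin 5 (new)  [load 16/20]
  11 → bin 6 (new)  [load 11/20]
  16 → bin 7 (new)  [load 16/20]
  19 → bin 8 (new)  [load 19/20]
8 bins opened.

8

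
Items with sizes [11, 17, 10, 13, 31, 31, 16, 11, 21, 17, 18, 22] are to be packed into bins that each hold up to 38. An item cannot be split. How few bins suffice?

7

Total = 31 + 31 + 22 + 21 + 18 + 17 + 17 + 16 + 13 + 11 + 11 + 10 = 218.
Lower bound: ⌈218/38⌉ = 6 bins.
A packing using 7 bins:
  bin 1: 31 = 31
  bin 2: 31 = 31
  bin 3: 22 + 16 = 38
  bin 4: 21 + 17 = 38
  bin 5: 18 + 17 = 35
  bin 6: 13 + 11 + 11 = 35
  bin 7: 10 = 10
No arrangement into 6 bins stays within capacity, so 7 is optimal.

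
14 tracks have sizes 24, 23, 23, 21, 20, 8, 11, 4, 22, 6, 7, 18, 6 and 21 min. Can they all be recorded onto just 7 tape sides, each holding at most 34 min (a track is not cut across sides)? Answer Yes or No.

Total = 214 min; ⌈214/34⌉ = 7.
8 tracks each exceed half the capacity and cannot share a side, forcing at least 8 tape sides.
At least 8 tape sides are required, but only 7 are allowed.

No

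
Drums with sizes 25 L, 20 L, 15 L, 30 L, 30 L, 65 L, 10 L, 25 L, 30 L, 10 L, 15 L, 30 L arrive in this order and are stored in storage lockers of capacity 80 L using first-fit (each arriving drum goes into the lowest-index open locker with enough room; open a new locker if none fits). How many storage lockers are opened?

  25 → locker 1 (new)  [load 25/80]
  20 → locker 1  [load 45/80]
  15 → locker 1  [load 60/80]
  30 → locker 2 (new)  [load 30/80]
  30 → locker 2  [load 60/80]
  65 → locker 3 (new)  [load 65/80]
  10 → locker 1  [load 70/80]
  25 → locker 4 (new)  [load 25/80]
  30 → locker 4  [load 55/80]
  10 → locker 1  [load 80/80]
  15 → locker 2  [load 75/80]
  30 → locker 5 (new)  [load 30/80]
5 storage lockers opened.

5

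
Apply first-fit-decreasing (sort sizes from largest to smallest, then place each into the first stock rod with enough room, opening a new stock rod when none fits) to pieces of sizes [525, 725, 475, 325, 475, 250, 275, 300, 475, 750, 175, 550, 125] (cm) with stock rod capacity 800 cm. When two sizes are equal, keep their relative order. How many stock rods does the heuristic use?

7

Sorted descending: 750, 725, 550, 525, 475, 475, 475, 325, 300, 275, 250, 175, 125.
  750 → stock rod 1 (new)  [load 750/800]
  725 → stock rod 2 (new)  [load 725/800]
  550 → stock rod 3 (new)  [load 550/800]
  525 → stock rod 4 (new)  [load 525/800]
  475 → stock rod 5 (new)  [load 475/800]
  475 → stock rod 6 (new)  [load 475/800]
  475 → stock rod 7 (new)  [load 475/800]
  325 → stock rod 5  [load 800/800]
  300 → stock rod 6  [load 775/800]
  275 → stock rod 4  [load 800/800]
  250 → stock rod 3  [load 800/800]
  175 → stock rod 7  [load 650/800]
  125 → stock rod 7  [load 775/800]
7 stock rods opened.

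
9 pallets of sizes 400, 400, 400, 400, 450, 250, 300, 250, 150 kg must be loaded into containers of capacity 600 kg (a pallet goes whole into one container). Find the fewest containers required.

Total = 450 + 400 + 400 + 400 + 400 + 300 + 250 + 250 + 150 = 3000 kg.
Lower bound: ⌈3000/600⌉ = 5 containers.
A packing using 7 containers:
  container 1: 450 + 150 = 600
  container 2: 400 = 400
  container 3: 400 = 400
  container 4: 400 = 400
  container 5: 400 = 400
  container 6: 300 + 250 = 550
  container 7: 250 = 250
No arrangement into 6 containers stays within capacity, so 7 is optimal.

7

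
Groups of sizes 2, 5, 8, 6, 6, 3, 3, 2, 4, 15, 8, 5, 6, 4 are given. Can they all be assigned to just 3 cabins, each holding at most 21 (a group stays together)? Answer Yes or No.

Total = 77; ⌈77/21⌉ = 4.
At least 4 cabins are required, but only 3 are allowed.

No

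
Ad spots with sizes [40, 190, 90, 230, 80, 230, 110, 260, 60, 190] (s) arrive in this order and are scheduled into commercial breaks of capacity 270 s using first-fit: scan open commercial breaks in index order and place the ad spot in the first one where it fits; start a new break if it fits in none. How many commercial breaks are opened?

  40 → break 1 (new)  [load 40/270]
  190 → break 1  [load 230/270]
  90 → break 2 (new)  [load 90/270]
  230 → break 3 (new)  [load 230/270]
  80 → break 2  [load 170/270]
  230 → break 4 (new)  [load 230/270]
  110 → break 5 (new)  [load 110/270]
  260 → break 6 (new)  [load 260/270]
  60 → break 2  [load 230/270]
  190 → break 7 (new)  [load 190/270]
7 commercial breaks opened.

7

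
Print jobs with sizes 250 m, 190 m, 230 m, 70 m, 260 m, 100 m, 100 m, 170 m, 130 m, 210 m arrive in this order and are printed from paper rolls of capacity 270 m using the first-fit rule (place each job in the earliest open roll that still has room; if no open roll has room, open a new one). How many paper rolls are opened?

  250 → roll 1 (new)  [load 250/270]
  190 → roll 2 (new)  [load 190/270]
  230 → roll 3 (new)  [load 230/270]
  70 → roll 2  [load 260/270]
  260 → roll 4 (new)  [load 260/270]
  100 → roll 5 (new)  [load 100/270]
  100 → roll 5  [load 200/270]
  170 → roll 6 (new)  [load 170/270]
  130 → roll 7 (new)  [load 130/270]
  210 → roll 8 (new)  [load 210/270]
8 paper rolls opened.

8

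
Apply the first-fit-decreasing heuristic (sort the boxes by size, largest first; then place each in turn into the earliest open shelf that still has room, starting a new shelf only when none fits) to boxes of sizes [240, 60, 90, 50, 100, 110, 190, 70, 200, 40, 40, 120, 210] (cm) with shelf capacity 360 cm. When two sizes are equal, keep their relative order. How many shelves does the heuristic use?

Sorted descending: 240, 210, 200, 190, 120, 110, 100, 90, 70, 60, 50, 40, 40.
  240 → shelf 1 (new)  [load 240/360]
  210 → shelf 2 (new)  [load 210/360]
  200 → shelf 3 (new)  [load 200/360]
  190 → shelf 4 (new)  [load 190/360]
  120 → shelf 1  [load 360/360]
  110 → shelf 2  [load 320/360]
  100 → shelf 3  [load 300/360]
  90 → shelf 4  [load 280/360]
  70 → shelf 4  [load 350/360]
  60 → shelf 3  [load 360/360]
  50 → shelf 5 (new)  [load 50/360]
  40 → shelf 2  [load 360/360]
  40 → shelf 5  [load 90/360]
5 shelves opened.

5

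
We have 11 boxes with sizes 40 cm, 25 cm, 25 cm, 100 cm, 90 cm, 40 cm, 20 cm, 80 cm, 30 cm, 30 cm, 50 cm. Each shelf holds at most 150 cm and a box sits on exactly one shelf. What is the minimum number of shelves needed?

4

Total = 100 + 90 + 80 + 50 + 40 + 40 + 30 + 30 + 25 + 25 + 20 = 530 cm.
Lower bound: ⌈530/150⌉ = 4 shelves.
A packing using 4 shelves:
  shelf 1: 100 + 50 = 150
  shelf 2: 90 + 40 + 20 = 150
  shelf 3: 80 + 40 + 30 = 150
  shelf 4: 30 + 25 + 25 = 80
This matches the lower bound, so 4 is optimal.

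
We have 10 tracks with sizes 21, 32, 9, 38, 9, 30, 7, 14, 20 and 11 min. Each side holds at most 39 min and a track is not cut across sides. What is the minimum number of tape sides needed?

Total = 38 + 32 + 30 + 21 + 20 + 14 + 11 + 9 + 9 + 7 = 191 min.
Lower bound: ⌈191/39⌉ = 5 tape sides.
A packing using 6 tape sides:
  side 1: 38 = 38
  side 2: 32 + 7 = 39
  side 3: 30 + 9 = 39
  side 4: 21 + 14 = 35
  side 5: 20 + 11 = 31
  side 6: 9 = 9
No arrangement into 5 tape sides stays within capacity, so 6 is optimal.

6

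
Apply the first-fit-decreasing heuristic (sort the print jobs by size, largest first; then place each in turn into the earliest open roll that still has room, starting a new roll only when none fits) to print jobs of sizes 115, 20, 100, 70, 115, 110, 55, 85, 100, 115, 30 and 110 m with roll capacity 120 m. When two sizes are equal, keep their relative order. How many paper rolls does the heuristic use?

Sorted descending: 115, 115, 115, 110, 110, 100, 100, 85, 70, 55, 30, 20.
  115 → roll 1 (new)  [load 115/120]
  115 → roll 2 (new)  [load 115/120]
  115 → roll 3 (new)  [load 115/120]
  110 → roll 4 (new)  [load 110/120]
  110 → roll 5 (new)  [load 110/120]
  100 → roll 6 (new)  [load 100/120]
  100 → roll 7 (new)  [load 100/120]
  85 → roll 8 (new)  [load 85/120]
  70 → roll 9 (new)  [load 70/120]
  55 → roll 10 (new)  [load 55/120]
  30 → roll 8  [load 115/120]
  20 → roll 6  [load 120/120]
10 paper rolls opened.

10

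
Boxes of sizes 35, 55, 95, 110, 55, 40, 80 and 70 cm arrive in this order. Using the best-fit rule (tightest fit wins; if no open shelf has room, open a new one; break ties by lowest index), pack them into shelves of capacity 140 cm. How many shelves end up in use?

5

  35 → shelf 1 (new)  [load 35/140]
  55 → shelf 1  [load 90/140]
  95 → shelf 2 (new)  [load 95/140]
  110 → shelf 3 (new)  [load 110/140]
  55 → shelf 4 (new)  [load 55/140]
  40 → shelf 2  [load 135/140]
  80 → shelf 4  [load 135/140]
  70 → shelf 5 (new)  [load 70/140]
5 shelves opened.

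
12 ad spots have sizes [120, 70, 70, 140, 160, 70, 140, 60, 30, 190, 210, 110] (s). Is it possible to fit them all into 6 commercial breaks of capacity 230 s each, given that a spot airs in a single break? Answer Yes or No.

Total = 1370 s; ⌈1370/230⌉ = 6.
The bound of 6 does not rule out 6, but exhaustive search shows no assignment into 6 commercial breaks of capacity 230 s exists — the minimum is 7.

No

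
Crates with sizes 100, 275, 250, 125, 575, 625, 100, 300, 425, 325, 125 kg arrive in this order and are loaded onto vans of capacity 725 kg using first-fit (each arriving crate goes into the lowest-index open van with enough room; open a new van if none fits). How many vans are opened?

  100 → van 1 (new)  [load 100/725]
  275 → van 1  [load 375/725]
  250 → van 1  [load 625/725]
  125 → van 2 (new)  [load 125/725]
  575 → van 2  [load 700/725]
  625 → van 3 (new)  [load 625/725]
  100 → van 1  [load 725/725]
  300 → van 4 (new)  [load 300/725]
  425 → van 4  [load 725/725]
  325 → van 5 (new)  [load 325/725]
  125 → van 5  [load 450/725]
5 vans opened.

5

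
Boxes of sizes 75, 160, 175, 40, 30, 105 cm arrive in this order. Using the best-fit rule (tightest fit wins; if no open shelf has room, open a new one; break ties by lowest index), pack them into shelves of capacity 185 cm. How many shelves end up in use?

4

  75 → shelf 1 (new)  [load 75/185]
  160 → shelf 2 (new)  [load 160/185]
  175 → shelf 3 (new)  [load 175/185]
  40 → shelf 1  [load 115/185]
  30 → shelf 1  [load 145/185]
  105 → shelf 4 (new)  [load 105/185]
4 shelves opened.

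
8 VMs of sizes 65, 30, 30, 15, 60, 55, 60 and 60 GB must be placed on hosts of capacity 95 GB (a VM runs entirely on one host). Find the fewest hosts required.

Total = 65 + 60 + 60 + 60 + 55 + 30 + 30 + 15 = 375 GB.
Lower bound: ⌈375/95⌉ = 4 hosts.
Also, 5 VMs each exceed 95/2 GB, and no two of those can share a host, so at least 5 hosts are needed.
A packing using 5 hosts:
  host 1: 65 + 30 = 95
  host 2: 60 + 30 = 90
  host 3: 60 + 15 = 75
  host 4: 60 = 60
  host 5: 55 = 55
This matches the lower bound, so 5 is optimal.

5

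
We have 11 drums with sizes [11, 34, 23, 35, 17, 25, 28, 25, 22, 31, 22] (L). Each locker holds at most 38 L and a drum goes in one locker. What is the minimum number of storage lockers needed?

Total = 35 + 34 + 31 + 28 + 25 + 25 + 23 + 22 + 22 + 17 + 11 = 273 L.
Lower bound: ⌈273/38⌉ = 8 storage lockers.
Also, 9 drums each exceed 19 L, and no two of those can share a locker, so at least 9 storage lockers are needed.
A packing using 10 storage lockers:
  locker 1: 35 = 35
  locker 2: 34 = 34
  locker 3: 31 = 31
  locker 4: 28 = 28
  locker 5: 25 + 11 = 36
  locker 6: 25 = 25
  locker 7: 23 = 23
  locker 8: 22 = 22
  locker 9: 22 = 22
  locker 10: 17 = 17
No arrangement into 9 storage lockers stays within capacity, so 10 is optimal.

10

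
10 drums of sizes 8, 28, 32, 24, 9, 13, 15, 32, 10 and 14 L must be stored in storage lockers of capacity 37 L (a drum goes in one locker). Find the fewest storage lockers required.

Total = 32 + 32 + 28 + 24 + 15 + 14 + 13 + 10 + 9 + 8 = 185 L.
Lower bound: ⌈185/37⌉ = 5 storage lockers.
A packing using 6 storage lockers:
  locker 1: 32 = 32
  locker 2: 32 = 32
  locker 3: 28 + 9 = 37
  locker 4: 24 + 13 = 37
  locker 5: 15 + 14 + 8 = 37
  locker 6: 10 = 10
No arrangement into 5 storage lockers stays within capacity, so 6 is optimal.

6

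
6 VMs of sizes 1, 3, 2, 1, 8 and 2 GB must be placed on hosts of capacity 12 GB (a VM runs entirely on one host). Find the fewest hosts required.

Total = 8 + 3 + 2 + 2 + 1 + 1 = 17 GB.
Lower bound: ⌈17/12⌉ = 2 hosts.
A packing using 2 hosts:
  host 1: 8 + 3 + 1 = 12
  host 2: 2 + 2 + 1 = 5
This matches the lower bound, so 2 is optimal.

2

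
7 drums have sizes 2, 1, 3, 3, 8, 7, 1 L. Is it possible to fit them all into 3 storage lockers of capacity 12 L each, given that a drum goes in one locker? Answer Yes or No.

Yes

A valid assignment using 3 storage lockers:
  locker 1: 8 + 3 + 1 = 12
  locker 2: 7 + 3 + 2 = 12
  locker 3: 1 = 1
Every load is within 12 L, so 3 storage lockers suffice.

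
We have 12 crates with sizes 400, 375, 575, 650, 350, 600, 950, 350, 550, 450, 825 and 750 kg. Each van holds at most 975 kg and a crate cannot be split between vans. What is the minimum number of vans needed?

Total = 950 + 825 + 750 + 650 + 600 + 575 + 550 + 450 + 400 + 375 + 350 + 350 = 6825 kg.
Lower bound: ⌈6825/975⌉ = 7 vans.
A packing using 8 vans:
  van 1: 950 = 950
  van 2: 825 = 825
  van 3: 750 = 750
  van 4: 650 = 650
  van 5: 600 + 375 = 975
  van 6: 575 + 400 = 975
  van 7: 550 + 350 = 900
  van 8: 450 + 350 = 800
No arrangement into 7 vans stays within capacity, so 8 is optimal.

8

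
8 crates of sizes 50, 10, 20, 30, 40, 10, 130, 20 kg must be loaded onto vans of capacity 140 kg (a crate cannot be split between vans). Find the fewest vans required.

3

Total = 130 + 50 + 40 + 30 + 20 + 20 + 10 + 10 = 310 kg.
Lower bound: ⌈310/140⌉ = 3 vans.
A packing using 3 vans:
  van 1: 130 + 10 = 140
  van 2: 50 + 40 + 30 + 20 = 140
  van 3: 20 + 10 = 30
This matches the lower bound, so 3 is optimal.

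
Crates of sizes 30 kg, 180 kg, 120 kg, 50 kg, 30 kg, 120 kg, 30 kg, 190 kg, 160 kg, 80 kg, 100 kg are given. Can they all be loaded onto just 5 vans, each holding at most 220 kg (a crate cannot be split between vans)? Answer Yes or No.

No

Total = 1090 kg; ⌈1090/220⌉ = 5.
The bound of 5 does not rule out 5, but exhaustive search shows no assignment into 5 vans of capacity 220 kg exists — the minimum is 6.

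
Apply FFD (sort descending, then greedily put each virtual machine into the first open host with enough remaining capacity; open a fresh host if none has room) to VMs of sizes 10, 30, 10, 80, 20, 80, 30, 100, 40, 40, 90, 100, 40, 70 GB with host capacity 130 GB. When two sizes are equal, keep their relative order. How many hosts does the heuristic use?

6

Sorted descending: 100, 100, 90, 80, 80, 70, 40, 40, 40, 30, 30, 20, 10, 10.
  100 → host 1 (new)  [load 100/130]
  100 → host 2 (new)  [load 100/130]
  90 → host 3 (new)  [load 90/130]
  80 → host 4 (new)  [load 80/130]
  80 → host 5 (new)  [load 80/130]
  70 → host 6 (new)  [load 70/130]
  40 → host 3  [load 130/130]
  40 → host 4  [load 120/130]
  40 → host 5  [load 120/130]
  30 → host 1  [load 130/130]
  30 → host 2  [load 130/130]
  20 → host 6  [load 90/130]
  10 → host 4  [load 130/130]
  10 → host 5  [load 130/130]
6 hosts opened.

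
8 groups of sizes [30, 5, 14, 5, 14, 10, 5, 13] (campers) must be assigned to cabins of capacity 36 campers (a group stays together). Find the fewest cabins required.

Total = 30 + 14 + 14 + 13 + 10 + 5 + 5 + 5 = 96 campers.
Lower bound: ⌈96/36⌉ = 3 cabins.
A packing using 3 cabins:
  cabin 1: 30 + 5 = 35
  cabin 2: 14 + 14 + 5 = 33
  cabin 3: 13 + 10 + 5 = 28
This matches the lower bound, so 3 is optimal.

3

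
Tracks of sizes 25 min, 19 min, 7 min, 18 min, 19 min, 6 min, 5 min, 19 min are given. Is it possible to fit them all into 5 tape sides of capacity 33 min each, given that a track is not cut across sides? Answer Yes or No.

A valid assignment using 5 tape sides:
  side 1: 25 + 7 = 32
  side 2: 19 + 6 + 5 = 30
  side 3: 19 = 19
  side 4: 19 = 19
  side 5: 18 = 18
Every load is within 33 min, so 5 tape sides suffice.

Yes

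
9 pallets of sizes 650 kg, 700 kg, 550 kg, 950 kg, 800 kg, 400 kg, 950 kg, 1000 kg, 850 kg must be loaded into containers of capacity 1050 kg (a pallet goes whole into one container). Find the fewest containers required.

8

Total = 1000 + 950 + 950 + 850 + 800 + 700 + 650 + 550 + 400 = 6850 kg.
Lower bound: ⌈6850/1050⌉ = 7 containers.
Also, 8 pallets each exceed 525 kg, and no two of those can share a container, so at least 8 containers are needed.
A packing using 8 containers:
  container 1: 1000 = 1000
  container 2: 950 = 950
  container 3: 950 = 950
  container 4: 850 = 850
  container 5: 800 = 800
  container 6: 700 = 700
  container 7: 650 + 400 = 1050
  container 8: 550 = 550
This matches the lower bound, so 8 is optimal.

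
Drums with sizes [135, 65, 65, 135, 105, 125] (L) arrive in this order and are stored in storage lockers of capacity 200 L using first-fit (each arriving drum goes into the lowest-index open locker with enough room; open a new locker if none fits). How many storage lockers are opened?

  135 → locker 1 (new)  [load 135/200]
  65 → locker 1  [load 200/200]
  65 → locker 2 (new)  [load 65/200]
  135 → locker 2  [load 200/200]
  105 → locker 3 (new)  [load 105/200]
  125 → locker 4 (new)  [load 125/200]
4 storage lockers opened.

4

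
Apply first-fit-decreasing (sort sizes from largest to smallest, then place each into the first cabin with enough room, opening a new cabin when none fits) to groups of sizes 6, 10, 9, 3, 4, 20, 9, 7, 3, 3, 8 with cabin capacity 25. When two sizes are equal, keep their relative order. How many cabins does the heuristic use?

4

Sorted descending: 20, 10, 9, 9, 8, 7, 6, 4, 3, 3, 3.
  20 → cabin 1 (new)  [load 20/25]
  10 → cabin 2 (new)  [load 10/25]
  9 → cabin 2  [load 19/25]
  9 → cabin 3 (new)  [load 9/25]
  8 → cabin 3  [load 17/25]
  7 → cabin 3  [load 24/25]
  6 → cabin 2  [load 25/25]
  4 → cabin 1  [load 24/25]
  3 → cabin 4 (new)  [load 3/25]
  3 → cabin 4  [load 6/25]
  3 → cabin 4  [load 9/25]
4 cabins opened.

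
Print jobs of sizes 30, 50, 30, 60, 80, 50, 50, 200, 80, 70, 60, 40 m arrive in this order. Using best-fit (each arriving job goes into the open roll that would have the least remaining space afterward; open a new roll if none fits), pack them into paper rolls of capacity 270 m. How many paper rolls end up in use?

  30 → roll 1 (new)  [load 30/270]
  50 → roll 1  [load 80/270]
  30 → roll 1  [load 110/270]
  60 → roll 1  [load 170/270]
  80 → roll 1  [load 250/270]
  50 → roll 2 (new)  [load 50/270]
  50 → roll 2  [load 100/270]
  200 → roll 3 (new)  [load 200/270]
  80 → roll 2  [load 180/270]
  70 → roll 3  [load 270/270]
  60 → roll 2  [load 240/270]
  40 → roll 4 (new)  [load 40/270]
4 paper rolls opened.

4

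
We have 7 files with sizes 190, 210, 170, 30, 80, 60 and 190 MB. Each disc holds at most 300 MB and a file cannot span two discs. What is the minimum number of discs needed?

Total = 210 + 190 + 190 + 170 + 80 + 60 + 30 = 930 MB.
Lower bound: ⌈930/300⌉ = 4 discs.
A packing using 4 discs:
  disc 1: 210 + 80 = 290
  disc 2: 190 + 60 + 30 = 280
  disc 3: 190 = 190
  disc 4: 170 = 170
This matches the lower bound, so 4 is optimal.

4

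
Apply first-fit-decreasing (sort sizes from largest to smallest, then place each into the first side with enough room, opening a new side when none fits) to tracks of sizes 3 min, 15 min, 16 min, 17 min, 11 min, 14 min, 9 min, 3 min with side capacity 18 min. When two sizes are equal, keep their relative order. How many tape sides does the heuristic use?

Sorted descending: 17, 16, 15, 14, 11, 9, 3, 3.
  17 → side 1 (new)  [load 17/18]
  16 → side 2 (new)  [load 16/18]
  15 → side 3 (new)  [load 15/18]
  14 → side 4 (new)  [load 14/18]
  11 → side 5 (new)  [load 11/18]
  9 → side 6 (new)  [load 9/18]
  3 → side 3  [load 18/18]
  3 → side 4  [load 17/18]
6 tape sides opened.

6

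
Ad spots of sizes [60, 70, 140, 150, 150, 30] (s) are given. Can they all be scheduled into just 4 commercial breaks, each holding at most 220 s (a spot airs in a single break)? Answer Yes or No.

Yes

A valid assignment using 3 commercial breaks:
  break 1: 150 + 70 = 220
  break 2: 150 + 60 = 210
  break 3: 140 + 30 = 170
That uses only 3 ≤ 4, so 4 commercial breaks are enough.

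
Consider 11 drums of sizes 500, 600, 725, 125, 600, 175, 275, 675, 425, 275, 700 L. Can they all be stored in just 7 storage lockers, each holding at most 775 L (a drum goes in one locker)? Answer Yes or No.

Yes

A valid assignment using 7 storage lockers:
  locker 1: 725 = 725
  locker 2: 700 = 700
  locker 3: 675 = 675
  locker 4: 600 + 175 = 775
  locker 5: 600 + 125 = 725
  locker 6: 500 + 275 = 775
  locker 7: 425 + 275 = 700
Every load is within 775 L, so 7 storage lockers suffice.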